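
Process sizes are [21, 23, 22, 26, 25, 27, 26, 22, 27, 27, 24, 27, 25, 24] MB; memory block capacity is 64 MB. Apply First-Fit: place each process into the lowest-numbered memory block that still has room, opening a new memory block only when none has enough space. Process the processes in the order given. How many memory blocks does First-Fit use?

memory block 1: place 21 MB, 43 MB left
memory block 1: place 23 MB, 20 MB left
memory block 2: place 22 MB, 42 MB left
memory block 2: place 26 MB, 16 MB left
memory block 3: place 25 MB, 39 MB left
memory block 3: place 27 MB, 12 MB left
memory block 4: place 26 MB, 38 MB left
memory block 4: place 22 MB, 16 MB left
memory block 5: place 27 MB, 37 MB left
memory block 5: place 27 MB, 10 MB left
memory block 6: place 24 MB, 40 MB left
memory block 6: place 27 MB, 13 MB left
memory block 7: place 25 MB, 39 MB left
memory block 7: place 24 MB, 15 MB left
Final memory blocks: [21,23] [22,26] [25,27] [26,22] [27,27] [24,27] [25,24].

7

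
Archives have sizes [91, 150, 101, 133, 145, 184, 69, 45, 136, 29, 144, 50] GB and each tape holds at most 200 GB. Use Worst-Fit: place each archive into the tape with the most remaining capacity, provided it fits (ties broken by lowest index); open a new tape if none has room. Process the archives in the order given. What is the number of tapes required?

8

91 GB → tape 1 (remaining 109 GB)
150 GB → tape 2 (remaining 50 GB)
101 GB → tape 1 (remaining 8 GB)
133 GB → tape 3 (remaining 67 GB)
145 GB → tape 4 (remaining 55 GB)
184 GB → tape 5 (remaining 16 GB)
69 GB → tape 6 (remaining 131 GB)
45 GB → tape 6 (remaining 86 GB)
136 GB → tape 7 (remaining 64 GB)
29 GB → tape 6 (remaining 57 GB)
144 GB → tape 8 (remaining 56 GB)
50 GB → tape 3 (remaining 17 GB)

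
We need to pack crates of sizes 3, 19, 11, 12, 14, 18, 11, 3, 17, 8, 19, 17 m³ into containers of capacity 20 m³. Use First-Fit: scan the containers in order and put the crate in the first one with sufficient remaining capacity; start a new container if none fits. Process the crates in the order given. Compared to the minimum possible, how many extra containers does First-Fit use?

First-Fit: [3,11,3] [19] [12,8] [14] [18] [11] [17] [19] [17] → 9 containers.
9 crates exceed 10 m³ (half the capacity), and no two of those can share a container, so at least 9 containers are needed.
So 9 is already optimal.

0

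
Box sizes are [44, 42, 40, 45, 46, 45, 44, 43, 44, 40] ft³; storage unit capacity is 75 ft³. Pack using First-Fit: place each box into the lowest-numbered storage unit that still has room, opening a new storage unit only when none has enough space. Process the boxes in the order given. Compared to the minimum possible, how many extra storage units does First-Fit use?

0

First-Fit: [44] [42] [40] [45] [46] [45] [44] [43] [44] [40] → 10 storage units.
10 boxes exceed 37.5 ft³ (half the capacity), and no two of those can share a storage unit, so at least 10 storage units are needed.
So 10 is already optimal.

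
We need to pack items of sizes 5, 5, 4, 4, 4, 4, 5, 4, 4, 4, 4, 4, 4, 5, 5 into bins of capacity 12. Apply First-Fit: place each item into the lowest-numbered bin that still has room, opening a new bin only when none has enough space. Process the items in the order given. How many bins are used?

Put 5 in bin 1; 7 remain.
Put 5 in bin 1; 2 remain.
Put 4 in bin 2; 8 remain.
Put 4 in bin 2; 4 remain.
Put 4 in bin 2; 0 remain.
Put 4 in bin 3; 8 remain.
Put 5 in bin 3; 3 remain.
Put 4 in bin 4; 8 remain.
Put 4 in bin 4; 4 remain.
Put 4 in bin 4; 0 remain.
Put 4 in bin 5; 8 remain.
Put 4 in bin 5; 4 remain.
Put 4 in bin 5; 0 remain.
Put 5 in bin 6; 7 remain.
Put 5 in bin 6; 2 remain.
Final bins: [5,5] [4,4,4] [4,5] [4,4,4] [4,4,4] [5,5].

6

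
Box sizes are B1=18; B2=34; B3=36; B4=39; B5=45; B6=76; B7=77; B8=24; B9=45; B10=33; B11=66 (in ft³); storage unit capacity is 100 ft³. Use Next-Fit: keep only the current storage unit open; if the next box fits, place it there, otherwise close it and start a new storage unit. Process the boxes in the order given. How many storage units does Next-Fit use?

storage unit 1: place B1 (18 ft³), 82 ft³ left
storage unit 1: place B2 (34 ft³), 48 ft³ left
storage unit 1: place B3 (36 ft³), 12 ft³ left
storage unit 2: place B4 (39 ft³), 61 ft³ left
storage unit 2: place B5 (45 ft³), 16 ft³ left
storage unit 3: place B6 (76 ft³), 24 ft³ left
storage unit 4: place B7 (77 ft³), 23 ft³ left
storage unit 5: place B8 (24 ft³), 76 ft³ left
storage unit 5: place B9 (45 ft³), 31 ft³ left
storage unit 6: place B10 (33 ft³), 67 ft³ left
storage unit 6: place B11 (66 ft³), 1 ft³ left
Final storage units: [18,34,36] [39,45] [76] [77] [24,45] [33,66].

6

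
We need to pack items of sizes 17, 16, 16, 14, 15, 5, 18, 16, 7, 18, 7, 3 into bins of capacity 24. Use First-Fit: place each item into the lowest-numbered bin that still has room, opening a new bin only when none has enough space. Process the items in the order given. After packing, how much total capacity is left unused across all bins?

40

17 → bin 1 (remaining 7)
16 → bin 2 (remaining 8)
16 → bin 3 (remaining 8)
14 → bin 4 (remaining 10)
15 → bin 5 (remaining 9)
5 → bin 1 (remaining 2)
18 → bin 6 (remaining 6)
16 → bin 7 (remaining 8)
7 → bin 2 (remaining 1)
18 → bin 8 (remaining 6)
7 → bin 3 (remaining 1)
3 → bin 4 (remaining 7)
8 bins × 24 = 192; used 152; unused 40.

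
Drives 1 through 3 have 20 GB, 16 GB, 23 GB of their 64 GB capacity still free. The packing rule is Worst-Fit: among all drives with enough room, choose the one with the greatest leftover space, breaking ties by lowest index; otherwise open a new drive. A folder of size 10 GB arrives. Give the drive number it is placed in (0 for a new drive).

Drives with room: drive 1 (20 GB), drive 2 (16 GB), drive 3 (23 GB).
Most room is drive 3 with 23 GB free.

3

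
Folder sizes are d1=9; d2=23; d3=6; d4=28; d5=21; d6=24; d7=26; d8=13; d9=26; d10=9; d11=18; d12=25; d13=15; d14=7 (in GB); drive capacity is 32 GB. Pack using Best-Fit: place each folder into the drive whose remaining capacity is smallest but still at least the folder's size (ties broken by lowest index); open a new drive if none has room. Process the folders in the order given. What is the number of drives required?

10 drives

Put d1 (9 GB) in drive 1; 23 GB remain.
Put d2 (23 GB) in drive 1; 0 GB remain.
Put d3 (6 GB) in drive 2; 26 GB remain.
Put d4 (28 GB) in drive 3; 4 GB remain.
Put d5 (21 GB) in drive 2; 5 GB remain.
Put d6 (24 GB) in drive 4; 8 GB remain.
Put d7 (26 GB) in drive 5; 6 GB remain.
Put d8 (13 GB) in drive 6; 19 GB remain.
Put d9 (26 GB) in drive 7; 6 GB remain.
Put d10 (9 GB) in drive 6; 10 GB remain.
Put d11 (18 GB) in drive 8; 14 GB remain.
Put d12 (25 GB) in drive 9; 7 GB remain.
Put d13 (15 GB) in drive 10; 17 GB remain.
Put d14 (7 GB) in drive 9; 0 GB remain.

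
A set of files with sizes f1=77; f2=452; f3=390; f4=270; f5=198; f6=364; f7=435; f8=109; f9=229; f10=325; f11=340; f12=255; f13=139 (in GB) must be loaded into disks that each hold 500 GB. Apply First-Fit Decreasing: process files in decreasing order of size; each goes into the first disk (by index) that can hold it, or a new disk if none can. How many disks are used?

8

Sorted descending: 452, 435, 390, 364, 340, 325, 270, 255, 229, 198, 139, 109, 77.
Put 452 GB in disk 1; 48 GB remain.
Put 435 GB in disk 2; 65 GB remain.
Put 390 GB in disk 3; 110 GB remain.
Put 364 GB in disk 4; 136 GB remain.
Put 340 GB in disk 5; 160 GB remain.
Put 325 GB in disk 6; 175 GB remain.
Put 270 GB in disk 7; 230 GB remain.
Put 255 GB in disk 8; 245 GB remain.
Put 229 GB in disk 7; 1 GB remain.
Put 198 GB in disk 8; 47 GB remain.
Put 139 GB in disk 5; 21 GB remain.
Put 109 GB in disk 3; 1 GB remain.
Put 77 GB in disk 4; 59 GB remain.
Final disks: [452] [435] [390,109] [364,77] [340,139] [325] [270,229] [255,198].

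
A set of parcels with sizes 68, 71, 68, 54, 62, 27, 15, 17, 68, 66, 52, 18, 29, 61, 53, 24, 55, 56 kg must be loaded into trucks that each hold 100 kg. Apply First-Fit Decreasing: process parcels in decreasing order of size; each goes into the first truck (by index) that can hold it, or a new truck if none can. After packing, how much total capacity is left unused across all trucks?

Sorted descending: 71, 68, 68, 68, 66, 62, 61, 56, 55, 54, 53, 52, 29, 27, 24, 18, 17, 15.
71 kg → truck 1 (remaining 29 kg)
68 kg → truck 2 (remaining 32 kg)
68 kg → truck 3 (remaining 32 kg)
68 kg → truck 4 (remaining 32 kg)
66 kg → truck 5 (remaining 34 kg)
62 kg → truck 6 (remaining 38 kg)
61 kg → truck 7 (remaining 39 kg)
56 kg → truck 8 (remaining 44 kg)
55 kg → truck 9 (remaining 45 kg)
54 kg → truck 10 (remaining 46 kg)
53 kg → truck 11 (remaining 47 kg)
52 kg → truck 12 (remaining 48 kg)
29 kg → truck 1 (remaining 0 kg)
27 kg → truck 2 (remaining 5 kg)
24 kg → truck 3 (remaining 8 kg)
18 kg → truck 4 (remaining 14 kg)
17 kg → truck 5 (remaining 17 kg)
15 kg → truck 5 (remaining 2 kg)
12 trucks × 100 kg = 1200 kg; used 864 kg; unused 336 kg.

336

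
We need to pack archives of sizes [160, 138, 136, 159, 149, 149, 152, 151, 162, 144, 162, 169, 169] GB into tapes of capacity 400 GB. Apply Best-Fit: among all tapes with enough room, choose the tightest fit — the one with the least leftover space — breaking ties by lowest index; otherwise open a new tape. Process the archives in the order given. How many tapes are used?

tape 1: place 160 GB, 240 GB left
tape 1: place 138 GB, 102 GB left
tape 2: place 136 GB, 264 GB left
tape 2: place 159 GB, 105 GB left
tape 3: place 149 GB, 251 GB left
tape 3: place 149 GB, 102 GB left
tape 4: place 152 GB, 248 GB left
tape 4: place 151 GB, 97 GB left
tape 5: place 162 GB, 238 GB left
tape 5: place 144 GB, 94 GB left
tape 6: place 162 GB, 238 GB left
tape 6: place 169 GB, 69 GB left
tape 7: place 169 GB, 231 GB left
Final tapes: [160,138] [136,159] [149,149] [152,151] [162,144] [162,169] [169].

7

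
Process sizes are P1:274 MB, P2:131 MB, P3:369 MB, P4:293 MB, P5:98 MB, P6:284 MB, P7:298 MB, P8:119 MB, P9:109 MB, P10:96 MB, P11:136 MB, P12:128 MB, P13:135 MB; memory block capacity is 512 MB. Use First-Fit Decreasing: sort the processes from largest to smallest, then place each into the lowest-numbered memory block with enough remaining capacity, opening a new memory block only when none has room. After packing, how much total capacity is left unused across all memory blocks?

Sorted descending: 369, 298, 293, 284, 274, 136, 135, 131, 128, 119, 109, 98, 96.
Put 369 MB in memory block 1; 143 MB remain.
Put 298 MB in memory block 2; 214 MB remain.
Put 293 MB in memory block 3; 219 MB remain.
Put 284 MB in memory block 4; 228 MB remain.
Put 274 MB in memory block 5; 238 MB remain.
Put 136 MB in memory block 1; 7 MB remain.
Put 135 MB in memory block 2; 79 MB remain.
Put 131 MB in memory block 3; 88 MB remain.
Put 128 MB in memory block 4; 100 MB remain.
Put 119 MB in memory block 5; 119 MB remain.
Put 109 MB in memory block 5; 10 MB remain.
Put 98 MB in memory block 4; 2 MB remain.
Put 96 MB in memory block 6; 416 MB remain.
6 memory blocks × 512 MB = 3072 MB; used 2470 MB; unused 602 MB.

602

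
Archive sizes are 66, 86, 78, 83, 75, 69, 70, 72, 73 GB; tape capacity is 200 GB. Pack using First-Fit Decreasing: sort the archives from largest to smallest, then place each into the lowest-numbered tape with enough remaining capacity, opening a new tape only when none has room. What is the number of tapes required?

Sorted descending: 86, 83, 78, 75, 73, 72, 70, 69, 66.
Put 86 GB in tape 1; 114 GB remain.
Put 83 GB in tape 1; 31 GB remain.
Put 78 GB in tape 2; 122 GB remain.
Put 75 GB in tape 2; 47 GB remain.
Put 73 GB in tape 3; 127 GB remain.
Put 72 GB in tape 3; 55 GB remain.
Put 70 GB in tape 4; 130 GB remain.
Put 69 GB in tape 4; 61 GB remain.
Put 66 GB in tape 5; 134 GB remain.

5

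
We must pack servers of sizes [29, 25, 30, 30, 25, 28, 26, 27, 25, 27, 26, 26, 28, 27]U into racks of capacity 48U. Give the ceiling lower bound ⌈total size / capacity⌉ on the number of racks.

8 racks

Total size = 29 + 25 + 30 + 30 + 25 + 28 + 26 + 27 + 25 + 27 + 26 + 26 + 28 + 27 = 379U.
⌈379 / 48⌉ = 8.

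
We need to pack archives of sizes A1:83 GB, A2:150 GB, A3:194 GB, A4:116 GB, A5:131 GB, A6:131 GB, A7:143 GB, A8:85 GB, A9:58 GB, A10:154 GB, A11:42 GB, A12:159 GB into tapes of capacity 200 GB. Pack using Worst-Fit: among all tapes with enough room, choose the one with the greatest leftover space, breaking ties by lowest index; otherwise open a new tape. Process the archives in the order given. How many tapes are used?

9

Put A1 (83 GB) in tape 1; 117 GB remain.
Put A2 (150 GB) in tape 2; 50 GB remain.
Put A3 (194 GB) in tape 3; 6 GB remain.
Put A4 (116 GB) in tape 1; 1 GB remain.
Put A5 (131 GB) in tape 4; 69 GB remain.
Put A6 (131 GB) in tape 5; 69 GB remain.
Put A7 (143 GB) in tape 6; 57 GB remain.
Put A8 (85 GB) in tape 7; 115 GB remain.
Put A9 (58 GB) in tape 7; 57 GB remain.
Put A10 (154 GB) in tape 8; 46 GB remain.
Put A11 (42 GB) in tape 4; 27 GB remain.
Put A12 (159 GB) in tape 9; 41 GB remain.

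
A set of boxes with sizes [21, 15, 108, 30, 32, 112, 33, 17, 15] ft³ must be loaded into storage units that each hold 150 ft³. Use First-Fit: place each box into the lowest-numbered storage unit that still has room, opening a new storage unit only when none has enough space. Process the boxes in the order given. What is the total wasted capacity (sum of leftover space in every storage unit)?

67

21 ft³ → storage unit 1 (remaining 129 ft³)
15 ft³ → storage unit 1 (remaining 114 ft³)
108 ft³ → storage unit 1 (remaining 6 ft³)
30 ft³ → storage unit 2 (remaining 120 ft³)
32 ft³ → storage unit 2 (remaining 88 ft³)
112 ft³ → storage unit 3 (remaining 38 ft³)
33 ft³ → storage unit 2 (remaining 55 ft³)
17 ft³ → storage unit 2 (remaining 38 ft³)
15 ft³ → storage unit 2 (remaining 23 ft³)
3 storage units × 150 ft³ = 450 ft³; used 383 ft³; unused 67 ft³.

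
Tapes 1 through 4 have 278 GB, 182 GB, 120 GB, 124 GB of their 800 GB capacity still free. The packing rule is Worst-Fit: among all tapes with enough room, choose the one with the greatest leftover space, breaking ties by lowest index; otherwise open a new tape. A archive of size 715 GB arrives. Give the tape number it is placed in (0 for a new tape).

0

No tape has ≥ 715 GB free, so a new tape is opened.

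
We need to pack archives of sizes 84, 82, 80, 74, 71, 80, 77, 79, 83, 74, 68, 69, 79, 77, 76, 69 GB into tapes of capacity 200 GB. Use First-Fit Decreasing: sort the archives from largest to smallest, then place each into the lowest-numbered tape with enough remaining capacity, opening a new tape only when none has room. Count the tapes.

Sorted descending: 84, 83, 82, 80, 80, 79, 79, 77, 77, 76, 74, 74, 71, 69, 69, 68.
tape 1: place 84 GB, 116 GB left
tape 1: place 83 GB, 33 GB left
tape 2: place 82 GB, 118 GB left
tape 2: place 80 GB, 38 GB left
tape 3: place 80 GB, 120 GB left
tape 3: place 79 GB, 41 GB left
tape 4: place 79 GB, 121 GB left
tape 4: place 77 GB, 44 GB left
tape 5: place 77 GB, 123 GB left
tape 5: place 76 GB, 47 GB left
tape 6: place 74 GB, 126 GB left
tape 6: place 74 GB, 52 GB left
tape 7: place 71 GB, 129 GB left
tape 7: place 69 GB, 60 GB left
tape 8: place 69 GB, 131 GB left
tape 8: place 68 GB, 63 GB left

8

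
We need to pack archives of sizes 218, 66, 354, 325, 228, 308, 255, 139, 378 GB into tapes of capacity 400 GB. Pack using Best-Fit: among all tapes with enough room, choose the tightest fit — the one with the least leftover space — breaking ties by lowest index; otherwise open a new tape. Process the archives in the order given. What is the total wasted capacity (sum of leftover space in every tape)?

529

218 GB → tape 1 (remaining 182 GB)
66 GB → tape 1 (remaining 116 GB)
354 GB → tape 2 (remaining 46 GB)
325 GB → tape 3 (remaining 75 GB)
228 GB → tape 4 (remaining 172 GB)
308 GB → tape 5 (remaining 92 GB)
255 GB → tape 6 (remaining 145 GB)
139 GB → tape 6 (remaining 6 GB)
378 GB → tape 7 (remaining 22 GB)
7 tapes × 400 GB = 2800 GB; used 2271 GB; unused 529 GB.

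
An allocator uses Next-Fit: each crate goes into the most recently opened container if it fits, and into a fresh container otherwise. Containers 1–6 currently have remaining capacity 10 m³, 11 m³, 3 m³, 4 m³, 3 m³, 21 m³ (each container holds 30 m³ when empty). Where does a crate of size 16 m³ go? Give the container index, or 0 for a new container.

6

Next-Fit only looks at container 6, which has 21 m³ free.
16 m³ fits there.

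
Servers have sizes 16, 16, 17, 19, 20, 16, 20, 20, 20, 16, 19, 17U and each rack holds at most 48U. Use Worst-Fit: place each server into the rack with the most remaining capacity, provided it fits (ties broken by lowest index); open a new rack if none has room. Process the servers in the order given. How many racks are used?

rack 1: place 16U, 32U left
rack 1: place 16U, 16U left
rack 2: place 17U, 31U left
rack 2: place 19U, 12U left
rack 3: place 20U, 28U left
rack 3: place 16U, 12U left
rack 4: place 20U, 28U left
rack 4: place 20U, 8U left
rack 5: place 20U, 28U left
rack 5: place 16U, 12U left
rack 6: place 19U, 29U left
rack 6: place 17U, 12U left

6 racks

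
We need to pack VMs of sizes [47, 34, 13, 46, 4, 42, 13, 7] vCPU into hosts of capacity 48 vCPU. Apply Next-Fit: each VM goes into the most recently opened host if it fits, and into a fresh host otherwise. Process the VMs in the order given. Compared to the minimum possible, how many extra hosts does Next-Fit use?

Next-Fit: [47] [34,13] [46] [4,42] [13,7] → 5 hosts.
Total size 206 vCPU; any packing needs at least ⌈206/48⌉ = 5 hosts.
So 5 is already optimal.

0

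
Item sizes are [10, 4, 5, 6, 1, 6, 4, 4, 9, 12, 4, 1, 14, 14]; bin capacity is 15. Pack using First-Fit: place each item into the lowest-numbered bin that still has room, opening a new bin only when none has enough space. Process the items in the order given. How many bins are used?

10 → bin 1 (remaining 5)
4 → bin 1 (remaining 1)
5 → bin 2 (remaining 10)
6 → bin 2 (remaining 4)
1 → bin 1 (remaining 0)
6 → bin 3 (remaining 9)
4 → bin 2 (remaining 0)
4 → bin 3 (remaining 5)
9 → bin 4 (remaining 6)
12 → bin 5 (remaining 3)
4 → bin 3 (remaining 1)
1 → bin 3 (remaining 0)
14 → bin 6 (remaining 1)
14 → bin 7 (remaining 1)
Final bins: [10,4,1] [5,6,4] [6,4,4,1] [9] [12] [14] [14].

7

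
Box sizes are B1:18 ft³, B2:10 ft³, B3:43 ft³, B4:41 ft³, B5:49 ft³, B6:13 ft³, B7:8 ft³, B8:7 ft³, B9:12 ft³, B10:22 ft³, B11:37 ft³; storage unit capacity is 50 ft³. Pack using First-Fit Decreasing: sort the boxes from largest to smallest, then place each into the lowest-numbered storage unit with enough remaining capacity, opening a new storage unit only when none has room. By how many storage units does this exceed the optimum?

0

First-Fit Decreasing: [49] [43,7] [41,8] [37,13] [22,18,10] [12] → 6 storage units.
Total size 260 ft³; any packing needs at least ⌈260/50⌉ = 6 storage units.
So 6 is already optimal.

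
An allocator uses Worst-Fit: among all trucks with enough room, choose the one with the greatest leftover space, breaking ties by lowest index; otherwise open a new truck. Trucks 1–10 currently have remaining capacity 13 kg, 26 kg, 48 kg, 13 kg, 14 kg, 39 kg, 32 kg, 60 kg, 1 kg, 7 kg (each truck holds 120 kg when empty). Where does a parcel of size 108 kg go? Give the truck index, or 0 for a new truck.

No truck has ≥ 108 kg free, so a new truck is opened.

0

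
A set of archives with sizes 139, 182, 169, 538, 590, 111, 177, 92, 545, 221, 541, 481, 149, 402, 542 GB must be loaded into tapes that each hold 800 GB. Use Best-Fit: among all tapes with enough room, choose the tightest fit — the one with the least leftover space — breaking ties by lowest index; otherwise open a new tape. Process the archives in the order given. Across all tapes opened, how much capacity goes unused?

Put 139 GB in tape 1; 661 GB remain.
Put 182 GB in tape 1; 479 GB remain.
Put 169 GB in tape 1; 310 GB remain.
Put 538 GB in tape 2; 262 GB remain.
Put 590 GB in tape 3; 210 GB remain.
Put 111 GB in tape 3; 99 GB remain.
Put 177 GB in tape 2; 85 GB remain.
Put 92 GB in tape 3; 7 GB remain.
Put 545 GB in tape 4; 255 GB remain.
Put 221 GB in tape 4; 34 GB remain.
Put 541 GB in tape 5; 259 GB remain.
Put 481 GB in tape 6; 319 GB remain.
Put 149 GB in tape 5; 110 GB remain.
Put 402 GB in tape 7; 398 GB remain.
Put 542 GB in tape 8; 258 GB remain.
8 tapes × 800 GB = 6400 GB; used 4879 GB; unused 1521 GB.

1521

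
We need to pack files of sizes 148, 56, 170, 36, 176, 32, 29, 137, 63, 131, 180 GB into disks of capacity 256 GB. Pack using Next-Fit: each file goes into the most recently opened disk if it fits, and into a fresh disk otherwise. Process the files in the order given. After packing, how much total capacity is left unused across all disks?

378

disk 1: place 148 GB, 108 GB left
disk 1: place 56 GB, 52 GB left
disk 2: place 170 GB, 86 GB left
disk 2: place 36 GB, 50 GB left
disk 3: place 176 GB, 80 GB left
disk 3: place 32 GB, 48 GB left
disk 3: place 29 GB, 19 GB left
disk 4: place 137 GB, 119 GB left
disk 4: place 63 GB, 56 GB left
disk 5: place 131 GB, 125 GB left
disk 6: place 180 GB, 76 GB left
6 disks × 256 GB = 1536 GB; used 1158 GB; unused 378 GB.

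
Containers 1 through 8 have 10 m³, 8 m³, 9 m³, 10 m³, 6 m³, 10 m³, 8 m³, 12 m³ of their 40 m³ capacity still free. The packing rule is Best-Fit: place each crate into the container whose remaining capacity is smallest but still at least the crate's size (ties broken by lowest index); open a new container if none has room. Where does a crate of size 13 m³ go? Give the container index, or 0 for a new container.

No container has ≥ 13 m³ free, so a new container is opened.

0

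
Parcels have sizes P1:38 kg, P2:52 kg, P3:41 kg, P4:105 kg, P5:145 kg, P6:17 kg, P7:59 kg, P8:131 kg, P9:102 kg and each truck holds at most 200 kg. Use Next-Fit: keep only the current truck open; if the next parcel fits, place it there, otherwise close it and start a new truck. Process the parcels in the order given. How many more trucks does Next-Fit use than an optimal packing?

1

Next-Fit: [38,52,41] [105] [145,17] [59,131] [102] → 5 trucks.
Total size 690 kg; any packing needs at least ⌈690/200⌉ = 4 trucks.
An optimal packing achieves that bound: [145,52] [131,59] [105,41,38] [102,17] → 4 trucks.
Excess: 5 − 4 = 1.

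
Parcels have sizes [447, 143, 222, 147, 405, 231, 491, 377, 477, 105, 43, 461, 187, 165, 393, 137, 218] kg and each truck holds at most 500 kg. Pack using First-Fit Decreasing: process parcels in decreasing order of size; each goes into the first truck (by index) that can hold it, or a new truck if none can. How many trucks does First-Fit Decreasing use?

Sorted descending: 491, 477, 461, 447, 405, 393, 377, 231, 222, 218, 187, 165, 147, 143, 137, 105, 43.
truck 1: place 491 kg, 9 kg left
truck 2: place 477 kg, 23 kg left
truck 3: place 461 kg, 39 kg left
truck 4: place 447 kg, 53 kg left
truck 5: place 405 kg, 95 kg left
truck 6: place 393 kg, 107 kg left
truck 7: place 377 kg, 123 kg left
truck 8: place 231 kg, 269 kg left
truck 8: place 222 kg, 47 kg left
truck 9: place 218 kg, 282 kg left
truck 9: place 187 kg, 95 kg left
truck 10: place 165 kg, 335 kg left
truck 10: place 147 kg, 188 kg left
truck 10: place 143 kg, 45 kg left
truck 11: place 137 kg, 363 kg left
truck 6: place 105 kg, 2 kg left
truck 4: place 43 kg, 10 kg left

11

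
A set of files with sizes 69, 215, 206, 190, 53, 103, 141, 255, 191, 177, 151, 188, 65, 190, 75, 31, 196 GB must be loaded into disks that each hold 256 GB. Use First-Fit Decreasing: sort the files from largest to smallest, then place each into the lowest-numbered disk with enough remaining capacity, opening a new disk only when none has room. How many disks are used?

Sorted descending: 255, 215, 206, 196, 191, 190, 190, 188, 177, 151, 141, 103, 75, 69, 65, 53, 31.
255 GB → disk 1 (remaining 1 GB)
215 GB → disk 2 (remaining 41 GB)
206 GB → disk 3 (remaining 50 GB)
196 GB → disk 4 (remaining 60 GB)
191 GB → disk 5 (remaining 65 GB)
190 GB → disk 6 (remaining 66 GB)
190 GB → disk 7 (remaining 66 GB)
188 GB → disk 8 (remaining 68 GB)
177 GB → disk 9 (remaining 79 GB)
151 GB → disk 10 (remaining 105 GB)
141 GB → disk 11 (remaining 115 GB)
103 GB → disk 10 (remaining 2 GB)
75 GB → disk 9 (remaining 4 GB)
69 GB → disk 11 (remaining 46 GB)
65 GB → disk 5 (remaining 0 GB)
53 GB → disk 4 (remaining 7 GB)
31 GB → disk 2 (remaining 10 GB)

11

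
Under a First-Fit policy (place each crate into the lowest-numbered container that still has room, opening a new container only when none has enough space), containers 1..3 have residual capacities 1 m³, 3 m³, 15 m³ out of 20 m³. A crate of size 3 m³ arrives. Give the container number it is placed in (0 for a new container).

2

Containers with room: container 2 (3 m³), container 3 (15 m³).
The first with room is container 2.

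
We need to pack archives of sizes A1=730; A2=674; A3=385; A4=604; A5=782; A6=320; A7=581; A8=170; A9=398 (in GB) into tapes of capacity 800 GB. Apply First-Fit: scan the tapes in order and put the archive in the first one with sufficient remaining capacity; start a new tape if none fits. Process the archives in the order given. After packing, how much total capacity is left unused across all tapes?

A1 (730 GB) → tape 1 (remaining 70 GB)
A2 (674 GB) → tape 2 (remaining 126 GB)
A3 (385 GB) → tape 3 (remaining 415 GB)
A4 (604 GB) → tape 4 (remaining 196 GB)
A5 (782 GB) → tape 5 (remaining 18 GB)
A6 (320 GB) → tape 3 (remaining 95 GB)
A7 (581 GB) → tape 6 (remaining 219 GB)
A8 (170 GB) → tape 4 (remaining 26 GB)
A9 (398 GB) → tape 7 (remaining 402 GB)
7 tapes × 800 GB = 5600 GB; used 4644 GB; unused 956 GB.

956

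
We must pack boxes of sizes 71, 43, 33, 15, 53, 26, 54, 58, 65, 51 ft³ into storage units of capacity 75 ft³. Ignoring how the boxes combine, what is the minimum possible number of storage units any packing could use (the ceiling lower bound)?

7 storage units

Total size = 71 + 43 + 33 + 15 + 53 + 26 + 54 + 58 + 65 + 51 = 469 ft³.
⌈469 / 75⌉ = 7.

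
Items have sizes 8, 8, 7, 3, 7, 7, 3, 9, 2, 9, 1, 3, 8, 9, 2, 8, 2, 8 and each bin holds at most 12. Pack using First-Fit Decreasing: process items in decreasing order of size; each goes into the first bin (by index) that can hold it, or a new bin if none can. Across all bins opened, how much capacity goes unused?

Sorted descending: 9, 9, 9, 8, 8, 8, 8, 8, 7, 7, 7, 3, 3, 3, 2, 2, 2, 1.
Put 9 in bin 1; 3 remain.
Put 9 in bin 2; 3 remain.
Put 9 in bin 3; 3 remain.
Put 8 in bin 4; 4 remain.
Put 8 in bin 5; 4 remain.
Put 8 in bin 6; 4 remain.
Put 8 in bin 7; 4 remain.
Put 8 in bin 8; 4 remain.
Put 7 in bin 9; 5 remain.
Put 7 in bin 10; 5 remain.
Put 7 in bin 11; 5 remain.
Put 3 in bin 1; 0 remain.
Put 3 in bin 2; 0 remain.
Put 3 in bin 3; 0 remain.
Put 2 in bin 4; 2 remain.
Put 2 in bin 4; 0 remain.
Put 2 in bin 5; 2 remain.
Put 1 in bin 5; 1 remain.
11 bins × 12 = 132; used 104; unused 28.

28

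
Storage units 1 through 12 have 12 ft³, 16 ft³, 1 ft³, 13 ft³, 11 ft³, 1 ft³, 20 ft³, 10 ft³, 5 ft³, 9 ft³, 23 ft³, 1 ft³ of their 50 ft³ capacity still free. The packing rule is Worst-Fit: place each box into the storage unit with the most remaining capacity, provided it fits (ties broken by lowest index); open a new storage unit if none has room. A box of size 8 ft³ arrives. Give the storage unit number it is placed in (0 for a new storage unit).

Storage units with room: storage unit 1 (12 ft³), storage unit 2 (16 ft³), storage unit 4 (13 ft³), storage unit 5 (11 ft³), storage unit 7 (20 ft³), storage unit 8 (10 ft³), storage unit 10 (9 ft³), storage unit 11 (23 ft³).
Most room is storage unit 11 with 23 ft³ free.

11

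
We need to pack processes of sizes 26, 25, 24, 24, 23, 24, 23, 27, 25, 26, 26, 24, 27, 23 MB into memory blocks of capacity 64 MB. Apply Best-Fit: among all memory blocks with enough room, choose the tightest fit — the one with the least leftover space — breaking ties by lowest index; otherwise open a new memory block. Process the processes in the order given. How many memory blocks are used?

Put 26 MB in memory block 1; 38 MB remain.
Put 25 MB in memory block 1; 13 MB remain.
Put 24 MB in memory block 2; 40 MB remain.
Put 24 MB in memory block 2; 16 MB remain.
Put 23 MB in memory block 3; 41 MB remain.
Put 24 MB in memory block 3; 17 MB remain.
Put 23 MB in memory block 4; 41 MB remain.
Put 27 MB in memory block 4; 14 MB remain.
Put 25 MB in memory block 5; 39 MB remain.
Put 26 MB in memory block 5; 13 MB remain.
Put 26 MB in memory block 6; 38 MB remain.
Put 24 MB in memory block 6; 14 MB remain.
Put 27 MB in memory block 7; 37 MB remain.
Put 23 MB in memory block 7; 14 MB remain.
Final memory blocks: [26,25] [24,24] [23,24] [23,27] [25,26] [26,24] [27,23].

7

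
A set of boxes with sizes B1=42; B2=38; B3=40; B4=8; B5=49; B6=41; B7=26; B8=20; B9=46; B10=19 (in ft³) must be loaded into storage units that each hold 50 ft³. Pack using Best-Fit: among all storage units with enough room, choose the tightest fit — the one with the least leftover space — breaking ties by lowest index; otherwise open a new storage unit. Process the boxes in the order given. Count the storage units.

storage unit 1: place B1 (42 ft³), 8 ft³ left
storage unit 2: place B2 (38 ft³), 12 ft³ left
storage unit 3: place B3 (40 ft³), 10 ft³ left
storage unit 1: place B4 (8 ft³), 0 ft³ left
storage unit 4: place B5 (49 ft³), 1 ft³ left
storage unit 5: place B6 (41 ft³), 9 ft³ left
storage unit 6: place B7 (26 ft³), 24 ft³ left
storage unit 6: place B8 (20 ft³), 4 ft³ left
storage unit 7: place B9 (46 ft³), 4 ft³ left
storage unit 8: place B10 (19 ft³), 31 ft³ left
Final storage units: [42,8] [38] [40] [49] [41] [26,20] [46] [19].

8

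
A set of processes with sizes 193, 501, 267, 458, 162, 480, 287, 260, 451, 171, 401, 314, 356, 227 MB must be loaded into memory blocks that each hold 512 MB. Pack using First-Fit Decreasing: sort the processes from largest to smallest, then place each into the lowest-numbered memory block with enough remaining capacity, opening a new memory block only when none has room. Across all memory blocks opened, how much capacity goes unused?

592

Sorted descending: 501, 480, 458, 451, 401, 356, 314, 287, 267, 260, 227, 193, 171, 162.
501 MB → memory block 1 (remaining 11 MB)
480 MB → memory block 2 (remaining 32 MB)
458 MB → memory block 3 (remaining 54 MB)
451 MB → memory block 4 (remaining 61 MB)
401 MB → memory block 5 (remaining 111 MB)
356 MB → memory block 6 (remaining 156 MB)
314 MB → memory block 7 (remaining 198 MB)
287 MB → memory block 8 (remaining 225 MB)
267 MB → memory block 9 (remaining 245 MB)
260 MB → memory block 10 (remaining 252 MB)
227 MB → memory block 9 (remaining 18 MB)
193 MB → memory block 7 (remaining 5 MB)
171 MB → memory block 8 (remaining 54 MB)
162 MB → memory block 10 (remaining 90 MB)
10 memory blocks × 512 MB = 5120 MB; used 4528 MB; unused 592 MB.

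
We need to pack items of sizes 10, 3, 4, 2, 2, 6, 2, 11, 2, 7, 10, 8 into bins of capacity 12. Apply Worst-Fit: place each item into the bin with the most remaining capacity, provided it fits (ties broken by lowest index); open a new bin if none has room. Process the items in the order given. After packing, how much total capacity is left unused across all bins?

17

10 → bin 1 (remaining 2)
3 → bin 2 (remaining 9)
4 → bin 2 (remaining 5)
2 → bin 2 (remaining 3)
2 → bin 2 (remaining 1)
6 → bin 3 (remaining 6)
2 → bin 3 (remaining 4)
11 → bin 4 (remaining 1)
2 → bin 3 (remaining 2)
7 → bin 5 (remaining 5)
10 → bin 6 (remaining 2)
8 → bin 7 (remaining 4)
7 bins × 12 = 84; used 67; unused 17.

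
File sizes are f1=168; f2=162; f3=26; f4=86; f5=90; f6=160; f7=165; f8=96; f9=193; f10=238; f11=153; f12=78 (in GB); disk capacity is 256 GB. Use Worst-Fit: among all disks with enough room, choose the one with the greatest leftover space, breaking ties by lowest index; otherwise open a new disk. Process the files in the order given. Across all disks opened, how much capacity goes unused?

Put f1 (168 GB) in disk 1; 88 GB remain.
Put f2 (162 GB) in disk 2; 94 GB remain.
Put f3 (26 GB) in disk 2; 68 GB remain.
Put f4 (86 GB) in disk 1; 2 GB remain.
Put f5 (90 GB) in disk 3; 166 GB remain.
Put f6 (160 GB) in disk 3; 6 GB remain.
Put f7 (165 GB) in disk 4; 91 GB remain.
Put f8 (96 GB) in disk 5; 160 GB remain.
Put f9 (193 GB) in disk 6; 63 GB remain.
Put f10 (238 GB) in disk 7; 18 GB remain.
Put f11 (153 GB) in disk 5; 7 GB remain.
Put f12 (78 GB) in disk 4; 13 GB remain.
7 disks × 256 GB = 1792 GB; used 1615 GB; unused 177 GB.

177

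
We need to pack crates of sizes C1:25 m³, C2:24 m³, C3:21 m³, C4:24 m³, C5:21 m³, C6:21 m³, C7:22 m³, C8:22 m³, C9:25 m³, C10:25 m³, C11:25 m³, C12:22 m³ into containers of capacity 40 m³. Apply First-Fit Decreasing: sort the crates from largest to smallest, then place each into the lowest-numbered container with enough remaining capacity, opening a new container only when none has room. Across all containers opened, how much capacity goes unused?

Sorted descending: 25, 25, 25, 25, 24, 24, 22, 22, 22, 21, 21, 21.
Put 25 m³ in container 1; 15 m³ remain.
Put 25 m³ in container 2; 15 m³ remain.
Put 25 m³ in container 3; 15 m³ remain.
Put 25 m³ in container 4; 15 m³ remain.
Put 24 m³ in container 5; 16 m³ remain.
Put 24 m³ in container 6; 16 m³ remain.
Put 22 m³ in container 7; 18 m³ remain.
Put 22 m³ in container 8; 18 m³ remain.
Put 22 m³ in container 9; 18 m³ remain.
Put 21 m³ in container 10; 19 m³ remain.
Put 21 m³ in container 11; 19 m³ remain.
Put 21 m³ in container 12; 19 m³ remain.
12 containers × 40 m³ = 480 m³; used 277 m³; unused 203 m³.

203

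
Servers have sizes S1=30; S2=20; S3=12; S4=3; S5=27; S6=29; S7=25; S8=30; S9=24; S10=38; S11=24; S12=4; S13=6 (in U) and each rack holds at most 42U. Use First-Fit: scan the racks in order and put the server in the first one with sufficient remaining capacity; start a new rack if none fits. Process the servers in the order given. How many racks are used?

9

Put S1 (30U) in rack 1; 12U remain.
Put S2 (20U) in rack 2; 22U remain.
Put S3 (12U) in rack 1; 0U remain.
Put S4 (3U) in rack 2; 19U remain.
Put S5 (27U) in rack 3; 15U remain.
Put S6 (29U) in rack 4; 13U remain.
Put S7 (25U) in rack 5; 17U remain.
Put S8 (30U) in rack 6; 12U remain.
Put S9 (24U) in rack 7; 18U remain.
Put S10 (38U) in rack 8; 4U remain.
Put S11 (24U) in rack 9; 18U remain.
Put S12 (4U) in rack 2; 15U remain.
Put S13 (6U) in rack 2; 9U remain.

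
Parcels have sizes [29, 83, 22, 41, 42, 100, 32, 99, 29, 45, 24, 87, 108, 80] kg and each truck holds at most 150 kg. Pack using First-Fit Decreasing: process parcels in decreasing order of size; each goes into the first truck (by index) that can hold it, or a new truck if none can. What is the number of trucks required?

Sorted descending: 108, 100, 99, 87, 83, 80, 45, 42, 41, 32, 29, 29, 24, 22.
truck 1: place 108 kg, 42 kg left
truck 2: place 100 kg, 50 kg left
truck 3: place 99 kg, 51 kg left
truck 4: place 87 kg, 63 kg left
truck 5: place 83 kg, 67 kg left
truck 6: place 80 kg, 70 kg left
truck 2: place 45 kg, 5 kg left
truck 1: place 42 kg, 0 kg left
truck 3: place 41 kg, 10 kg left
truck 4: place 32 kg, 31 kg left
truck 4: place 29 kg, 2 kg left
truck 5: place 29 kg, 38 kg left
truck 5: place 24 kg, 14 kg left
truck 6: place 22 kg, 48 kg left
Final trucks: [108,42] [100,45] [99,41] [87,32,29] [83,29,24] [80,22].

6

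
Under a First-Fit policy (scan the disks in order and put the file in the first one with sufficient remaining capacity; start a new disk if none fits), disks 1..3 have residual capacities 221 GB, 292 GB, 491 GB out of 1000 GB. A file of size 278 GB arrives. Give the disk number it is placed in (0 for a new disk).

2

Disks with room: disk 2 (292 GB), disk 3 (491 GB).
The first with room is disk 2.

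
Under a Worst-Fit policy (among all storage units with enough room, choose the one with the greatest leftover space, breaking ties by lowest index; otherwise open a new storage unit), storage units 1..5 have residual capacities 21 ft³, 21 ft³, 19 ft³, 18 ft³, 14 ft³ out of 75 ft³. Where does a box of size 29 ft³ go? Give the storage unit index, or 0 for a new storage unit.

No storage unit has ≥ 29 ft³ free, so a new storage unit is opened.

0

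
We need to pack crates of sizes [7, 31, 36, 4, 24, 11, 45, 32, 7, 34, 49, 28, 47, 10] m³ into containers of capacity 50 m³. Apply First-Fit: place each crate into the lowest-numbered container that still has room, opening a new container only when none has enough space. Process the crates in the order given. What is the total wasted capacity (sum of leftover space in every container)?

85

7 m³ → container 1 (remaining 43 m³)
31 m³ → container 1 (remaining 12 m³)
36 m³ → container 2 (remaining 14 m³)
4 m³ → container 1 (remaining 8 m³)
24 m³ → container 3 (remaining 26 m³)
11 m³ → container 2 (remaining 3 m³)
45 m³ → container 4 (remaining 5 m³)
32 m³ → container 5 (remaining 18 m³)
7 m³ → container 1 (remaining 1 m³)
34 m³ → container 6 (remaining 16 m³)
49 m³ → container 7 (remaining 1 m³)
28 m³ → container 8 (remaining 22 m³)
47 m³ → container 9 (remaining 3 m³)
10 m³ → container 3 (remaining 16 m³)
9 containers × 50 m³ = 450 m³; used 365 m³; unused 85 m³.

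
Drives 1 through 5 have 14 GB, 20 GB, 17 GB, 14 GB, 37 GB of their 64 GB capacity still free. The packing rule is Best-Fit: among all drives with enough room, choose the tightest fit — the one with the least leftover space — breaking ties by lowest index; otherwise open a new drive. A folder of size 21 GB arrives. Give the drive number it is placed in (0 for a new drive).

5

Drives with room: drive 5 (37 GB).
Tightest fit is drive 5 with 37 GB free.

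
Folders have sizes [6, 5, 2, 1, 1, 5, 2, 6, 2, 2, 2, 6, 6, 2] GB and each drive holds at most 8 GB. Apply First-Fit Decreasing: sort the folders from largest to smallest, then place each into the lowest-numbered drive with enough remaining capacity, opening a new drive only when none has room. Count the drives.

6 drives

Sorted descending: 6, 6, 6, 6, 5, 5, 2, 2, 2, 2, 2, 2, 1, 1.
drive 1: place 6 GB, 2 GB left
drive 2: place 6 GB, 2 GB left
drive 3: place 6 GB, 2 GB left
drive 4: place 6 GB, 2 GB left
drive 5: place 5 GB, 3 GB left
drive 6: place 5 GB, 3 GB left
drive 1: place 2 GB, 0 GB left
drive 2: place 2 GB, 0 GB left
drive 3: place 2 GB, 0 GB left
drive 4: place 2 GB, 0 GB left
drive 5: place 2 GB, 1 GB left
drive 6: place 2 GB, 1 GB left
drive 5: place 1 GB, 0 GB left
drive 6: place 1 GB, 0 GB left
Final drives: [6,2] [6,2] [6,2] [6,2] [5,2,1] [5,2,1].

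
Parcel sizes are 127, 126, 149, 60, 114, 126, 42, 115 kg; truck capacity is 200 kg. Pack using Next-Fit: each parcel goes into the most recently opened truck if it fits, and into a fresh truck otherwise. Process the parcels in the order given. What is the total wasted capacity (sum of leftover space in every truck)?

truck 1: place 127 kg, 73 kg left
truck 2: place 126 kg, 74 kg left
truck 3: place 149 kg, 51 kg left
truck 4: place 60 kg, 140 kg left
truck 4: place 114 kg, 26 kg left
truck 5: place 126 kg, 74 kg left
truck 5: place 42 kg, 32 kg left
truck 6: place 115 kg, 85 kg left
6 trucks × 200 kg = 1200 kg; used 859 kg; unused 341 kg.

341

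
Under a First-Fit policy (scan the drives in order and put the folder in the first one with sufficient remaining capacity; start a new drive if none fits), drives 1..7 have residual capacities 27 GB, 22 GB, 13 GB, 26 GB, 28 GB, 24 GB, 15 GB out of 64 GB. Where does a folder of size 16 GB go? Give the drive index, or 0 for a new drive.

1

Drives with room: drive 1 (27 GB), drive 2 (22 GB), drive 4 (26 GB), drive 5 (28 GB), drive 6 (24 GB).
The first with room is drive 1.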